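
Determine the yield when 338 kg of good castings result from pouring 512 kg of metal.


Formula: Casting Yield = (W_good / W_total) * 100
Yield = (338 kg / 512 kg) * 100 = 66.0156%

66.0156%


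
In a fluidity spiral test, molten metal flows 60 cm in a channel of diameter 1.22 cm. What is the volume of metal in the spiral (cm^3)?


Formula: V = pi * (d/2)^2 * L  (cylinder volume)
Radius = 1.22/2 = 0.61 cm
V = pi * 0.61^2 * 60 = 70.1392 cm^3

Answer: 70.1392 cm^3


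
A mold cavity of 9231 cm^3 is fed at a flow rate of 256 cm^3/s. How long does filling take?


Formula: t_fill = V_mold / Q_flow
t = 9231 cm^3 / 256 cm^3/s = 36.0586 s

Final answer: 36.0586 s


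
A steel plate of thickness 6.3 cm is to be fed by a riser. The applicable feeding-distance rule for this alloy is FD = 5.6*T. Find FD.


Formula: FD = 5.6 * T  (riser feeding-distance rule)
FD = 5.6 * 6.3 cm = 35.2800 cm


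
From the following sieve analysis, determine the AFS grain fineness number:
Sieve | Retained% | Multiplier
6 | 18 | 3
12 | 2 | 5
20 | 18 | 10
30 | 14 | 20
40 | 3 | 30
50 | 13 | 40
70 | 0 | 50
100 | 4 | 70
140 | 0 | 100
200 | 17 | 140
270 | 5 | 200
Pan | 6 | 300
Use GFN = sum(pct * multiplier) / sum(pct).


Formula: GFN = sum(pct * multiplier) / sum(pct)
sum(pct * multiplier) = 6594
sum(pct) = 100
GFN = 6594 / 100 = 65.94


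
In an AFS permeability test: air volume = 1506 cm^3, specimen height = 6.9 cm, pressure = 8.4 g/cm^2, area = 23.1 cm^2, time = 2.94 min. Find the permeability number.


Formula: Permeability Number P = (V * H) / (p * A * t)
Numerator: V * H = 1506 * 6.9 = 10391.4
Denominator: p * A * t = 8.4 * 23.1 * 2.94 = 570.4776
P = 10391.4 / 570.4776 = 18.2153


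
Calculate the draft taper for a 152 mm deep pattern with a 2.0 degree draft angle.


Formula: taper = depth * tan(draft_angle)
tan(2.0 deg) = 0.0349208
taper = 152 mm * 0.0349208 = 5.3080 mm

5.3080 mm


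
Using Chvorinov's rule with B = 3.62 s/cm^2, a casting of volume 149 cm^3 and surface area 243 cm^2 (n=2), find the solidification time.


Formula: t_s = B * (V/A)^n  (Chvorinov's rule, n=2)
Modulus M = V/A = 149/243 = 0.613169 cm
M^2 = 0.613169^2 = 0.375976 cm^2
t_s = 3.62 * 0.375976 = 1.3610 s


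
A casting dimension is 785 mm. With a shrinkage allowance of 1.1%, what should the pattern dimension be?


Formula: L_pattern = L_casting * (1 + shrinkage_rate/100)
Shrinkage factor = 1 + 1.1/100 = 1.011
L_pattern = 785 mm * 1.011 = 793.6350 mm

793.6350 mm


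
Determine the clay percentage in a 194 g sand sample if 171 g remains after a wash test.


Formula: Clay% = (W_total - W_washed) / W_total * 100
Clay mass = 194 - 171 = 23 g
Clay% = 23 / 194 * 100 = 11.8557%


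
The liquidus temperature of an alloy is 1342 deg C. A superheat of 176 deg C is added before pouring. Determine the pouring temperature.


Formula: T_pour = T_melt + Superheat
T_pour = 1342 + 176 = 1518 deg C

Answer: 1518 deg C


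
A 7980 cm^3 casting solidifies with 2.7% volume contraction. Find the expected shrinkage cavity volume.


Formula: V_shrink = V_casting * shrinkage_pct / 100
V_shrink = 7980 cm^3 * 2.7 / 100 = 215.4600 cm^3

Final answer: 215.4600 cm^3


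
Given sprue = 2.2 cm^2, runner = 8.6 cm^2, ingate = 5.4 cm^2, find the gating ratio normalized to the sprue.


Sprue:Runner:Ingate = 1 : 8.6/2.2 : 5.4/2.2 = 1:3.91:2.45


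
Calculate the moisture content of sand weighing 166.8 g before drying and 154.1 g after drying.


Formula: MC = (W_wet - W_dry) / W_wet * 100
Water mass = 166.8 - 154.1 = 12.7 g
MC = 12.7 / 166.8 * 100 = 7.6139%

Final answer: 7.6139%


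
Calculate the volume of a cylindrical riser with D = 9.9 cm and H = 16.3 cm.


Formula: V = pi * (D/2)^2 * H  (cylinder volume)
Radius = D/2 = 9.9/2 = 4.95 cm
V = pi * 4.95^2 * 16.3 = 1254.7230 cm^3

1254.7230 cm^3


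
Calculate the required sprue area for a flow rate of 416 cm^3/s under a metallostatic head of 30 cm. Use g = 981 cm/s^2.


Formula: v = sqrt(2*g*h), A = Q/v
Velocity: v = sqrt(2 * 981 * 30) = sqrt(58860) = 242.6108 cm/s
Sprue area: A = Q / v = 416 / 242.6108 = 1.7147 cm^2


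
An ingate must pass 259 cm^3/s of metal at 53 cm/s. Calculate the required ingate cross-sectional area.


Formula: A_ingate = Q / v  (continuity equation)
A = 259 cm^3/s / 53 cm/s = 4.8868 cm^2

Final answer: 4.8868 cm^2


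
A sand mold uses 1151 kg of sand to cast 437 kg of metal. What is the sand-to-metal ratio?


Formula: Sand-to-Metal Ratio = W_sand / W_metal
Ratio = 1151 kg / 437 kg = 2.6339

Answer: 2.6339


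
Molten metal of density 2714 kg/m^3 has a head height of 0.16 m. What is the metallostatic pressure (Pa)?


Formula: P = rho * g * h
rho * g = 2714 * 9.81 = 26624.34 N/m^3
P = 26624.34 * 0.16 = 4259.8944 Pa

Final answer: 4259.8944 Pa


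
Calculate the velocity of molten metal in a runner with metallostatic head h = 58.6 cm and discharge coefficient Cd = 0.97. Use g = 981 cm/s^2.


Formula: v = Cd * sqrt(2 * g * h)  (Torricelli with discharge coefficient)
2*g*h = 2 * 981 * 58.6 = 114973.2 cm^2/s^2
sqrt(114973.2) = 339.07698 cm/s
v = 0.97 * 339.07698 = 328.9047 cm/s

Answer: 328.9047 cm/s


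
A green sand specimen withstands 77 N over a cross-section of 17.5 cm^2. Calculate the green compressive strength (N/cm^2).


Formula: Compressive Strength = Force / Area
Strength = 77 N / 17.5 cm^2 = 4.4000 N/cm^2


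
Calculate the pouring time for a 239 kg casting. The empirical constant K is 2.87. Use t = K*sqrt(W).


Formula: t = K * sqrt(W)
sqrt(W) = sqrt(239) = 15.45962
t = 2.87 * 15.45962 = 44.3691 s

Final answer: 44.3691 s


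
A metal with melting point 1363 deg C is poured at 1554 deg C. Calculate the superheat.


Formula: Superheat = T_pour - T_melt
Superheat = 1554 - 1363 = 191 deg C

Final answer: 191 deg C


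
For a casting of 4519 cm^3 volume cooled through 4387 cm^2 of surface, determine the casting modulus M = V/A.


Formula: Casting Modulus M = V / A
M = 4519 cm^3 / 4387 cm^2 = 1.0301 cm

Final answer: 1.0301 cm


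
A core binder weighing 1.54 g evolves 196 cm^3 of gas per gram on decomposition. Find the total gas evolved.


Formula: V_gas = W_binder * gas_evolution_rate
V = 1.54 g * 196 cm^3/g = 301.8400 cm^3


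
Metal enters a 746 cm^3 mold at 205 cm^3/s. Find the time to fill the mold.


Formula: t_fill = V_mold / Q_flow
t = 746 cm^3 / 205 cm^3/s = 3.6390 s


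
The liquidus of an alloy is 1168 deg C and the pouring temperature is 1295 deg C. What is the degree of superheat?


Formula: Superheat = T_pour - T_melt
Superheat = 1295 - 1168 = 127 deg C

Answer: 127 deg C


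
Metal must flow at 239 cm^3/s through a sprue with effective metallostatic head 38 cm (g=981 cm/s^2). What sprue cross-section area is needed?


Formula: v = sqrt(2*g*h), A = Q/v
Velocity: v = sqrt(2 * 981 * 38) = sqrt(74556) = 273.0494 cm/s
Sprue area: A = Q / v = 239 / 273.0494 = 0.8753 cm^2

0.8753 cm^2


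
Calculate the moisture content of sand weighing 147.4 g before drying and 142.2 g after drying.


Formula: MC = (W_wet - W_dry) / W_wet * 100
Water mass = 147.4 - 142.2 = 5.2 g
MC = 5.2 / 147.4 * 100 = 3.5278%

3.5278%


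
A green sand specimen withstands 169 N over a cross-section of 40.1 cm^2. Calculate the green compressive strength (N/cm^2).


Formula: Compressive Strength = Force / Area
Strength = 169 N / 40.1 cm^2 = 4.2145 N/cm^2

Answer: 4.2145 N/cm^2


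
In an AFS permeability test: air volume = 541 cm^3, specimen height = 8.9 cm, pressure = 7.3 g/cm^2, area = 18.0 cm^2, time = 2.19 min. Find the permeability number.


Formula: Permeability Number P = (V * H) / (p * A * t)
Numerator: V * H = 541 * 8.9 = 4814.9
Denominator: p * A * t = 7.3 * 18.0 * 2.19 = 287.766
P = 4814.9 / 287.766 = 16.7320

Final answer: 16.7320


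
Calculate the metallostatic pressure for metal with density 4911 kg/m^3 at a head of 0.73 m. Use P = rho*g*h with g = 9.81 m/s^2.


Formula: P = rho * g * h
rho * g = 4911 * 9.81 = 48176.91 N/m^3
P = 48176.91 * 0.73 = 35169.1443 Pa

Answer: 35169.1443 Pa


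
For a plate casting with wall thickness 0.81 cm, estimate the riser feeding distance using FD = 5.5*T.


Formula: FD = 5.5 * T  (riser feeding-distance rule)
FD = 5.5 * 0.81 cm = 4.4550 cm

4.4550 cm


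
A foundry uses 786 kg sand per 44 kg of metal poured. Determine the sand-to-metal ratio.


Formula: Sand-to-Metal Ratio = W_sand / W_metal
Ratio = 786 kg / 44 kg = 17.8636


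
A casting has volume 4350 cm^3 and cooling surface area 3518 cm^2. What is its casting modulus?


Formula: Casting Modulus M = V / A
M = 4350 cm^3 / 3518 cm^2 = 1.2365 cm


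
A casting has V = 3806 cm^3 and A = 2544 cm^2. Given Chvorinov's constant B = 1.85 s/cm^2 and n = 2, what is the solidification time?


Formula: t_s = B * (V/A)^n  (Chvorinov's rule, n=2)
Modulus M = V/A = 3806/2544 = 1.496069 cm
M^2 = 1.496069^2 = 2.238222 cm^2
t_s = 1.85 * 2.238222 = 4.1407 s


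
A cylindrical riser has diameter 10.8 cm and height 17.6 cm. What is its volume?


Formula: V = pi * (D/2)^2 * H  (cylinder volume)
Radius = D/2 = 10.8/2 = 5.4 cm
V = pi * 5.4^2 * 17.6 = 1612.3156 cm^3

Answer: 1612.3156 cm^3


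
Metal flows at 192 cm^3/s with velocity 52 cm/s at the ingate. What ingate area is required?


Formula: A_ingate = Q / v  (continuity equation)
A = 192 cm^3/s / 52 cm/s = 3.6923 cm^2


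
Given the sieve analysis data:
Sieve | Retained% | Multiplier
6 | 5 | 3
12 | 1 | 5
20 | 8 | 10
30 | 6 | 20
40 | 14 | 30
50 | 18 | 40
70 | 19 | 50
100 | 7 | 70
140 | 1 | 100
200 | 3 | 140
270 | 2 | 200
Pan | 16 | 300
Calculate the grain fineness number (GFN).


Formula: GFN = sum(pct * multiplier) / sum(pct)
sum(pct * multiplier) = 8520
sum(pct) = 100
GFN = 8520 / 100 = 85.20

Final answer: 85.20


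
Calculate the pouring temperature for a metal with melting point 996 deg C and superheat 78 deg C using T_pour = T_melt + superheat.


Formula: T_pour = T_melt + Superheat
T_pour = 996 + 78 = 1074 deg C

Final answer: 1074 deg C


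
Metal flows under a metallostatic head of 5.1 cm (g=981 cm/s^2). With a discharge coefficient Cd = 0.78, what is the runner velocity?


Formula: v = Cd * sqrt(2 * g * h)  (Torricelli with discharge coefficient)
2*g*h = 2 * 981 * 5.1 = 10006.2 cm^2/s^2
sqrt(10006.2) = 100.03100 cm/s
v = 0.78 * 100.03100 = 78.0242 cm/s

Answer: 78.0242 cm/s


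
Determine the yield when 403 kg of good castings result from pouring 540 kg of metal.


Formula: Casting Yield = (W_good / W_total) * 100
Yield = (403 kg / 540 kg) * 100 = 74.6296%

Answer: 74.6296%


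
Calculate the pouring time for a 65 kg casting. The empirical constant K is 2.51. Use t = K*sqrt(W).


Formula: t = K * sqrt(W)
sqrt(W) = sqrt(65) = 8.06226
t = 2.51 * 8.06226 = 20.2363 s

Final answer: 20.2363 s


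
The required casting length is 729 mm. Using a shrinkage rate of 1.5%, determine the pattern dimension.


Formula: L_pattern = L_casting * (1 + shrinkage_rate/100)
Shrinkage factor = 1 + 1.5/100 = 1.015
L_pattern = 729 mm * 1.015 = 739.9350 mm

739.9350 mm


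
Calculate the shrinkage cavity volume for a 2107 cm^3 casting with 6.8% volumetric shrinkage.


Formula: V_shrink = V_casting * shrinkage_pct / 100
V_shrink = 2107 cm^3 * 6.8 / 100 = 143.2760 cm^3


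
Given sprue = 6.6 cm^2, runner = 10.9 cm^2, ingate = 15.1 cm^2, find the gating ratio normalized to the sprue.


Sprue:Runner:Ingate = 1 : 10.9/6.6 : 15.1/6.6 = 1:1.65:2.29


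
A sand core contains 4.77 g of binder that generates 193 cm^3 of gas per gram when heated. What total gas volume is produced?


Formula: V_gas = W_binder * gas_evolution_rate
V = 4.77 g * 193 cm^3/g = 920.6100 cm^3

920.6100 cm^3


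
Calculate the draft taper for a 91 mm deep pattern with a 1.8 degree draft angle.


Formula: taper = depth * tan(draft_angle)
tan(1.8 deg) = 0.0314263
taper = 91 mm * 0.0314263 = 2.8598 mm

Final answer: 2.8598 mm


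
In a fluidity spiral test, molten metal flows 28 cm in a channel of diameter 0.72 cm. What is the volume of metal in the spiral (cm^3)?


Formula: V = pi * (d/2)^2 * L  (cylinder volume)
Radius = 0.72/2 = 0.36 cm
V = pi * 0.36^2 * 28 = 11.4002 cm^3

Final answer: 11.4002 cm^3


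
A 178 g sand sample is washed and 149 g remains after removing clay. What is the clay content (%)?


Formula: Clay% = (W_total - W_washed) / W_total * 100
Clay mass = 178 - 149 = 29 g
Clay% = 29 / 178 * 100 = 16.2921%


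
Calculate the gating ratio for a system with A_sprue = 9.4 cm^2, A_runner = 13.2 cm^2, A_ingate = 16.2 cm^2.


Sprue:Runner:Ingate = 1 : 13.2/9.4 : 16.2/9.4 = 1:1.40:1.72

1:1.40:1.72


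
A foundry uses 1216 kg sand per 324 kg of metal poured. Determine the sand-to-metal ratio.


Formula: Sand-to-Metal Ratio = W_sand / W_metal
Ratio = 1216 kg / 324 kg = 3.7531

Answer: 3.7531


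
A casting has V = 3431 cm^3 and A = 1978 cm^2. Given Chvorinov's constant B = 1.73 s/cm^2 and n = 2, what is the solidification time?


Formula: t_s = B * (V/A)^n  (Chvorinov's rule, n=2)
Modulus M = V/A = 3431/1978 = 1.734580 cm
M^2 = 1.734580^2 = 3.008768 cm^2
t_s = 1.73 * 3.008768 = 5.2052 s

Final answer: 5.2052 s


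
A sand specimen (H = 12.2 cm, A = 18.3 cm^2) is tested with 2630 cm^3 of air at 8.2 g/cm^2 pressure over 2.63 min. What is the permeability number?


Formula: Permeability Number P = (V * H) / (p * A * t)
Numerator: V * H = 2630 * 12.2 = 32086.0
Denominator: p * A * t = 8.2 * 18.3 * 2.63 = 394.6578
P = 32086.0 / 394.6578 = 81.3008


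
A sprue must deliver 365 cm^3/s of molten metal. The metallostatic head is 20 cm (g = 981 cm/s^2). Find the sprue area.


Formula: v = sqrt(2*g*h), A = Q/v
Velocity: v = sqrt(2 * 981 * 20) = sqrt(39240) = 198.0909 cm/s
Sprue area: A = Q / v = 365 / 198.0909 = 1.8426 cm^2

Final answer: 1.8426 cm^2


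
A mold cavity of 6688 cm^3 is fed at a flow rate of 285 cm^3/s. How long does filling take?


Formula: t_fill = V_mold / Q_flow
t = 6688 cm^3 / 285 cm^3/s = 23.4667 s

Answer: 23.4667 s


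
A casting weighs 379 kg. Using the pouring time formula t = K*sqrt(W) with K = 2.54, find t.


Formula: t = K * sqrt(W)
sqrt(W) = sqrt(379) = 19.46792
t = 2.54 * 19.46792 = 49.4485 s

Answer: 49.4485 s


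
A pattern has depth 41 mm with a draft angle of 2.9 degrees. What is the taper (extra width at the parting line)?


Formula: taper = depth * tan(draft_angle)
tan(2.9 deg) = 0.0506578
taper = 41 mm * 0.0506578 = 2.0770 mm


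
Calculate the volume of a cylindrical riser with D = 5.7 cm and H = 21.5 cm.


Formula: V = pi * (D/2)^2 * H  (cylinder volume)
Radius = D/2 = 5.7/2 = 2.85 cm
V = pi * 2.85^2 * 21.5 = 548.6281 cm^3

548.6281 cm^3


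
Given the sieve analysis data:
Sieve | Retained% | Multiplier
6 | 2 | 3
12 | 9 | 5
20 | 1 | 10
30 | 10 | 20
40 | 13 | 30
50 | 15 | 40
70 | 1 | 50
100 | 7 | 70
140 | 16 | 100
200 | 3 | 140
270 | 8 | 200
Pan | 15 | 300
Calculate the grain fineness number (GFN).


Formula: GFN = sum(pct * multiplier) / sum(pct)
sum(pct * multiplier) = 9911
sum(pct) = 100
GFN = 9911 / 100 = 99.11

Final answer: 99.11


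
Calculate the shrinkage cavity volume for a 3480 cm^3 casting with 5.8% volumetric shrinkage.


Formula: V_shrink = V_casting * shrinkage_pct / 100
V_shrink = 3480 cm^3 * 5.8 / 100 = 201.8400 cm^3

201.8400 cm^3


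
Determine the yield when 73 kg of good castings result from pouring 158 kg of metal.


Formula: Casting Yield = (W_good / W_total) * 100
Yield = (73 kg / 158 kg) * 100 = 46.2025%


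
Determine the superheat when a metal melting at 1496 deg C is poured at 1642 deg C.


Formula: Superheat = T_pour - T_melt
Superheat = 1642 - 1496 = 146 deg C

146 deg C


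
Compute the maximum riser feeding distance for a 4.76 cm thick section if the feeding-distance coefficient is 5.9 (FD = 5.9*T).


Formula: FD = 5.9 * T  (riser feeding-distance rule)
FD = 5.9 * 4.76 cm = 28.0840 cm


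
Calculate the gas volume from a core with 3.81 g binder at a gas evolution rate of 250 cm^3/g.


Formula: V_gas = W_binder * gas_evolution_rate
V = 3.81 g * 250 cm^3/g = 952.5000 cm^3

952.5000 cm^3


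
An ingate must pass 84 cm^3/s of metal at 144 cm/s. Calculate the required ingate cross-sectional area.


Formula: A_ingate = Q / v  (continuity equation)
A = 84 cm^3/s / 144 cm/s = 0.5833 cm^2


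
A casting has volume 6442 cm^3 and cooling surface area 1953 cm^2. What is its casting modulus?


Formula: Casting Modulus M = V / A
M = 6442 cm^3 / 1953 cm^2 = 3.2985 cm

Final answer: 3.2985 cm


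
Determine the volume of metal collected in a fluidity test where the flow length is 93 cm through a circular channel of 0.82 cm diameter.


Formula: V = pi * (d/2)^2 * L  (cylinder volume)
Radius = 0.82/2 = 0.41 cm
V = pi * 0.41^2 * 93 = 49.1135 cm^3

Final answer: 49.1135 cm^3


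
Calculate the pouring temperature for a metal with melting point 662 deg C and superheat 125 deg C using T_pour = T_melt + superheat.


Formula: T_pour = T_melt + Superheat
T_pour = 662 + 125 = 787 deg C

Answer: 787 deg C


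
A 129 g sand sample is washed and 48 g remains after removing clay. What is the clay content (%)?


Formula: Clay% = (W_total - W_washed) / W_total * 100
Clay mass = 129 - 48 = 81 g
Clay% = 81 / 129 * 100 = 62.7907%

62.7907%


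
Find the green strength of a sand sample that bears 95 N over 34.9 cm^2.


Formula: Compressive Strength = Force / Area
Strength = 95 N / 34.9 cm^2 = 2.7221 N/cm^2


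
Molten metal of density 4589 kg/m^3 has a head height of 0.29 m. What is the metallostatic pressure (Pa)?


Formula: P = rho * g * h
rho * g = 4589 * 9.81 = 45018.09 N/m^3
P = 45018.09 * 0.29 = 13055.2461 Pa


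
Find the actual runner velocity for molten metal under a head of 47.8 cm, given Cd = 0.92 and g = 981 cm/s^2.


Formula: v = Cd * sqrt(2 * g * h)  (Torricelli with discharge coefficient)
2*g*h = 2 * 981 * 47.8 = 93783.6 cm^2/s^2
sqrt(93783.6) = 306.24108 cm/s
v = 0.92 * 306.24108 = 281.7418 cm/s


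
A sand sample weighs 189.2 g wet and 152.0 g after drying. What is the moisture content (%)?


Formula: MC = (W_wet - W_dry) / W_wet * 100
Water mass = 189.2 - 152.0 = 37.2 g
MC = 37.2 / 189.2 * 100 = 19.6617%


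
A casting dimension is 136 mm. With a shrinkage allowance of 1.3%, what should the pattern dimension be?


Formula: L_pattern = L_casting * (1 + shrinkage_rate/100)
Shrinkage factor = 1 + 1.3/100 = 1.013
L_pattern = 136 mm * 1.013 = 137.7680 mm

Answer: 137.7680 mm


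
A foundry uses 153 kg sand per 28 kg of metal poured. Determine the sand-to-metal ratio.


Formula: Sand-to-Metal Ratio = W_sand / W_metal
Ratio = 153 kg / 28 kg = 5.4643

5.4643


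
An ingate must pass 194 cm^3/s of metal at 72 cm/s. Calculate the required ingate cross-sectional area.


Formula: A_ingate = Q / v  (continuity equation)
A = 194 cm^3/s / 72 cm/s = 2.6944 cm^2


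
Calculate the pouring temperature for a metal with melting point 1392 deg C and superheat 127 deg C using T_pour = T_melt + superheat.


Formula: T_pour = T_melt + Superheat
T_pour = 1392 + 127 = 1519 deg C

Answer: 1519 deg C


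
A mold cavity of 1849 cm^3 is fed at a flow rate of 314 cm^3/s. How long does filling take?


Formula: t_fill = V_mold / Q_flow
t = 1849 cm^3 / 314 cm^3/s = 5.8885 s


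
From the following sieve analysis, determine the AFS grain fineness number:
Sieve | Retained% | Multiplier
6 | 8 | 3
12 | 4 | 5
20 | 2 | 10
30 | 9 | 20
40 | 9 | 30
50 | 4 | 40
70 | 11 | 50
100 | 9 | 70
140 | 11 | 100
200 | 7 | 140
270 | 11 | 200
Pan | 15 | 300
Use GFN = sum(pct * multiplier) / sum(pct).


Formula: GFN = sum(pct * multiplier) / sum(pct)
sum(pct * multiplier) = 10634
sum(pct) = 100
GFN = 10634 / 100 = 106.34


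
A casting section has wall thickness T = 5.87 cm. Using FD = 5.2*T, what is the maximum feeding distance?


Formula: FD = 5.2 * T  (riser feeding-distance rule)
FD = 5.2 * 5.87 cm = 30.5240 cm


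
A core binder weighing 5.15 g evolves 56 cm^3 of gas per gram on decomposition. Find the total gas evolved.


Formula: V_gas = W_binder * gas_evolution_rate
V = 5.15 g * 56 cm^3/g = 288.4000 cm^3

288.4000 cm^3


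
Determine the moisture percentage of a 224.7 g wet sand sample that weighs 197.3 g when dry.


Formula: MC = (W_wet - W_dry) / W_wet * 100
Water mass = 224.7 - 197.3 = 27.4 g
MC = 27.4 / 224.7 * 100 = 12.1940%


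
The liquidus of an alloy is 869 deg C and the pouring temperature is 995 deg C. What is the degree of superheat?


Formula: Superheat = T_pour - T_melt
Superheat = 995 - 869 = 126 deg C


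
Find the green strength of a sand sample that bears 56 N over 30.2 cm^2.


Formula: Compressive Strength = Force / Area
Strength = 56 N / 30.2 cm^2 = 1.8543 N/cm^2


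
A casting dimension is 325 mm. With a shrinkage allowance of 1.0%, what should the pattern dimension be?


Formula: L_pattern = L_casting * (1 + shrinkage_rate/100)
Shrinkage factor = 1 + 1.0/100 = 1.01
L_pattern = 325 mm * 1.01 = 328.2500 mm

Answer: 328.2500 mm


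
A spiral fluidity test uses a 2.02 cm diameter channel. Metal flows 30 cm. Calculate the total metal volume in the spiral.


Formula: V = pi * (d/2)^2 * L  (cylinder volume)
Radius = 2.02/2 = 1.01 cm
V = pi * 1.01^2 * 30 = 96.1422 cm^3

Answer: 96.1422 cm^3


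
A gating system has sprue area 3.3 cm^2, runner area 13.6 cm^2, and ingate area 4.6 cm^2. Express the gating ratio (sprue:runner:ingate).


Sprue:Runner:Ingate = 1 : 13.6/3.3 : 4.6/3.3 = 1:4.12:1.39


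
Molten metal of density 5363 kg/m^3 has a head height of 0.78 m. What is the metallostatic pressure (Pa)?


Formula: P = rho * g * h
rho * g = 5363 * 9.81 = 52611.03 N/m^3
P = 52611.03 * 0.78 = 41036.6034 Pa


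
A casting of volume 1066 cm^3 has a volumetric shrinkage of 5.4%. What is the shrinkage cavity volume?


Formula: V_shrink = V_casting * shrinkage_pct / 100
V_shrink = 1066 cm^3 * 5.4 / 100 = 57.5640 cm^3


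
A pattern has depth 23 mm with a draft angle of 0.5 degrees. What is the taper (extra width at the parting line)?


Formula: taper = depth * tan(draft_angle)
tan(0.5 deg) = 0.0087269
taper = 23 mm * 0.0087269 = 0.2007 mm

Answer: 0.2007 mm


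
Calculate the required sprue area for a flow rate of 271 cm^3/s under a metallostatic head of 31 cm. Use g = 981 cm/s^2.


Formula: v = sqrt(2*g*h), A = Q/v
Velocity: v = sqrt(2 * 981 * 31) = sqrt(60822) = 246.6212 cm/s
Sprue area: A = Q / v = 271 / 246.6212 = 1.0989 cm^2


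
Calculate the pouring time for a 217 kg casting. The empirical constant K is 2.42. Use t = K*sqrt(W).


Formula: t = K * sqrt(W)
sqrt(W) = sqrt(217) = 14.73092
t = 2.42 * 14.73092 = 35.6488 s


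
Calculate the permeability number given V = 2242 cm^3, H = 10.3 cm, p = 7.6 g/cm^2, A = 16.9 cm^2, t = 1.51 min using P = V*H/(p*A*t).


Formula: Permeability Number P = (V * H) / (p * A * t)
Numerator: V * H = 2242 * 10.3 = 23092.6
Denominator: p * A * t = 7.6 * 16.9 * 1.51 = 193.9444
P = 23092.6 / 193.9444 = 119.0681


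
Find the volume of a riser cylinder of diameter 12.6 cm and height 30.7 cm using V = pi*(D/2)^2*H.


Formula: V = pi * (D/2)^2 * H  (cylinder volume)
Radius = D/2 = 12.6/2 = 6.3 cm
V = pi * 6.3^2 * 30.7 = 3827.9772 cm^3

Answer: 3827.9772 cm^3


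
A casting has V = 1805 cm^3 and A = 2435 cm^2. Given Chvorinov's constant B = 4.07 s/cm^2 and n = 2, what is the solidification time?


Formula: t_s = B * (V/A)^n  (Chvorinov's rule, n=2)
Modulus M = V/A = 1805/2435 = 0.741273 cm
M^2 = 0.741273^2 = 0.549486 cm^2
t_s = 4.07 * 0.549486 = 2.2364 s

Answer: 2.2364 s


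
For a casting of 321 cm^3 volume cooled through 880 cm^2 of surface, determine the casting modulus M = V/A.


Formula: Casting Modulus M = V / A
M = 321 cm^3 / 880 cm^2 = 0.3648 cm

0.3648 cm


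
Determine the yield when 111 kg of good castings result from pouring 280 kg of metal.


Formula: Casting Yield = (W_good / W_total) * 100
Yield = (111 kg / 280 kg) * 100 = 39.6429%

Final answer: 39.6429%


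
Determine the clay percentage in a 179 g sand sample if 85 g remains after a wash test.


Formula: Clay% = (W_total - W_washed) / W_total * 100
Clay mass = 179 - 85 = 94 g
Clay% = 94 / 179 * 100 = 52.5140%


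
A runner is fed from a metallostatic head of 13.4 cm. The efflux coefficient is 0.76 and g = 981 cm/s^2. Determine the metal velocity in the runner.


Formula: v = Cd * sqrt(2 * g * h)  (Torricelli with discharge coefficient)
2*g*h = 2 * 981 * 13.4 = 26290.8 cm^2/s^2
sqrt(26290.8) = 162.14438 cm/s
v = 0.76 * 162.14438 = 123.2297 cm/s

Answer: 123.2297 cm/s


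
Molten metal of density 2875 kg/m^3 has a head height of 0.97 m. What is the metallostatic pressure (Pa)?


Formula: P = rho * g * h
rho * g = 2875 * 9.81 = 28203.75 N/m^3
P = 28203.75 * 0.97 = 27357.6375 Pa

Answer: 27357.6375 Pa


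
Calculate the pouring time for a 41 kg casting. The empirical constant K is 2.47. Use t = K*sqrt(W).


Formula: t = K * sqrt(W)
sqrt(W) = sqrt(41) = 6.40312
t = 2.47 * 6.40312 = 15.8157 s


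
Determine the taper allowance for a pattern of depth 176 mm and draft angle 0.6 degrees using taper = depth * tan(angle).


Formula: taper = depth * tan(draft_angle)
tan(0.6 deg) = 0.0104724
taper = 176 mm * 0.0104724 = 1.8431 mm

Answer: 1.8431 mm


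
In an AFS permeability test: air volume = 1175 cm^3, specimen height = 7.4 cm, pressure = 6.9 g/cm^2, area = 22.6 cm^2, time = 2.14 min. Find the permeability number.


Formula: Permeability Number P = (V * H) / (p * A * t)
Numerator: V * H = 1175 * 7.4 = 8695.0
Denominator: p * A * t = 6.9 * 22.6 * 2.14 = 333.7116
P = 8695.0 / 333.7116 = 26.0554

26.0554


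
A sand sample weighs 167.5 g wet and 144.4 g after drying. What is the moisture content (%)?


Formula: MC = (W_wet - W_dry) / W_wet * 100
Water mass = 167.5 - 144.4 = 23.1 g
MC = 23.1 / 167.5 * 100 = 13.7910%


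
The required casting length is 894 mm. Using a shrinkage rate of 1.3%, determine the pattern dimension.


Formula: L_pattern = L_casting * (1 + shrinkage_rate/100)
Shrinkage factor = 1 + 1.3/100 = 1.013
L_pattern = 894 mm * 1.013 = 905.6220 mm

Answer: 905.6220 mm


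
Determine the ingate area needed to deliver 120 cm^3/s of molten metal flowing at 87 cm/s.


Formula: A_ingate = Q / v  (continuity equation)
A = 120 cm^3/s / 87 cm/s = 1.3793 cm^2


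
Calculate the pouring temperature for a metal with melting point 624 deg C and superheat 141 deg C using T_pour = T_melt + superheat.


Formula: T_pour = T_melt + Superheat
T_pour = 624 + 141 = 765 deg C


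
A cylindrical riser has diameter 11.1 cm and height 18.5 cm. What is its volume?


Formula: V = pi * (D/2)^2 * H  (cylinder volume)
Radius = D/2 = 11.1/2 = 5.55 cm
V = pi * 5.55^2 * 18.5 = 1790.2248 cm^3

Answer: 1790.2248 cm^3


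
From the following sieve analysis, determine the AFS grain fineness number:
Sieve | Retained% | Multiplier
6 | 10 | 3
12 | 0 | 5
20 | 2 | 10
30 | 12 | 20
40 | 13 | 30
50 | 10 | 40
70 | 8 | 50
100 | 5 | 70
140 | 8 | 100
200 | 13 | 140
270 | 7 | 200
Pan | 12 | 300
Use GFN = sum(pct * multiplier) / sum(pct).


Formula: GFN = sum(pct * multiplier) / sum(pct)
sum(pct * multiplier) = 9450
sum(pct) = 100
GFN = 9450 / 100 = 94.50

Answer: 94.50


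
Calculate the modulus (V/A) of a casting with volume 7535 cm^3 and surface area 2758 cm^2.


Formula: Casting Modulus M = V / A
M = 7535 cm^3 / 2758 cm^2 = 2.7321 cm

Final answer: 2.7321 cm


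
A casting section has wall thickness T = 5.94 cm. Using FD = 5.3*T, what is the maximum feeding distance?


Formula: FD = 5.3 * T  (riser feeding-distance rule)
FD = 5.3 * 5.94 cm = 31.4820 cm

Answer: 31.4820 cm


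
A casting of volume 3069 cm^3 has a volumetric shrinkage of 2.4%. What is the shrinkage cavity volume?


Formula: V_shrink = V_casting * shrinkage_pct / 100
V_shrink = 3069 cm^3 * 2.4 / 100 = 73.6560 cm^3

73.6560 cm^3


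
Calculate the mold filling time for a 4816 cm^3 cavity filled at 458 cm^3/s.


Formula: t_fill = V_mold / Q_flow
t = 4816 cm^3 / 458 cm^3/s = 10.5153 s

10.5153 s


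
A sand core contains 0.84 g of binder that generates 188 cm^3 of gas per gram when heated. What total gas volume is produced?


Formula: V_gas = W_binder * gas_evolution_rate
V = 0.84 g * 188 cm^3/g = 157.9200 cm^3

Answer: 157.9200 cm^3


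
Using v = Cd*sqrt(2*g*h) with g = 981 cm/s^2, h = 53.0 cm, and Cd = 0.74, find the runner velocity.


Formula: v = Cd * sqrt(2 * g * h)  (Torricelli with discharge coefficient)
2*g*h = 2 * 981 * 53.0 = 103986.0 cm^2/s^2
sqrt(103986.0) = 322.46860 cm/s
v = 0.74 * 322.46860 = 238.6268 cm/s

Answer: 238.6268 cm/s


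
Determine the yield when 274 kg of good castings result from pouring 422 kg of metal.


Formula: Casting Yield = (W_good / W_total) * 100
Yield = (274 kg / 422 kg) * 100 = 64.9289%

64.9289%


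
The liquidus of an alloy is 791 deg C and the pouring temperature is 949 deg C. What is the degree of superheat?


Formula: Superheat = T_pour - T_melt
Superheat = 949 - 791 = 158 deg C

Final answer: 158 deg C


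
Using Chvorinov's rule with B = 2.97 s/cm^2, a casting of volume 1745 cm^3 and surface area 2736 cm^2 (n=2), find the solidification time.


Formula: t_s = B * (V/A)^n  (Chvorinov's rule, n=2)
Modulus M = V/A = 1745/2736 = 0.637792 cm
M^2 = 0.637792^2 = 0.406779 cm^2
t_s = 2.97 * 0.406779 = 1.2081 s


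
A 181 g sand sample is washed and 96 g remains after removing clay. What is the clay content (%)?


Formula: Clay% = (W_total - W_washed) / W_total * 100
Clay mass = 181 - 96 = 85 g
Clay% = 85 / 181 * 100 = 46.9613%

46.9613%


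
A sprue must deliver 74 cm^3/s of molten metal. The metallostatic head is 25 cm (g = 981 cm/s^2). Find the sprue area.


Formula: v = sqrt(2*g*h), A = Q/v
Velocity: v = sqrt(2 * 981 * 25) = sqrt(49050) = 221.4723 cm/s
Sprue area: A = Q / v = 74 / 221.4723 = 0.3341 cm^2


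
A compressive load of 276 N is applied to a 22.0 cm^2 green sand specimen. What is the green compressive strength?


Formula: Compressive Strength = Force / Area
Strength = 276 N / 22.0 cm^2 = 12.5455 N/cm^2


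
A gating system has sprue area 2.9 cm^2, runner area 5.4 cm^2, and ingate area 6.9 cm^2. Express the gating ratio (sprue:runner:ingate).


Sprue:Runner:Ingate = 1 : 5.4/2.9 : 6.9/2.9 = 1:1.86:2.38

1:1.86:2.38


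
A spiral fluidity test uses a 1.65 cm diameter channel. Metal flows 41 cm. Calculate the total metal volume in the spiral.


Formula: V = pi * (d/2)^2 * L  (cylinder volume)
Radius = 1.65/2 = 0.825 cm
V = pi * 0.825^2 * 41 = 87.6681 cm^3


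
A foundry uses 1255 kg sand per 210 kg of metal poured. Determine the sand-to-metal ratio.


Formula: Sand-to-Metal Ratio = W_sand / W_metal
Ratio = 1255 kg / 210 kg = 5.9762

Final answer: 5.9762


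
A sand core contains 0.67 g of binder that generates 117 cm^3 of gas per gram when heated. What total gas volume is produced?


Formula: V_gas = W_binder * gas_evolution_rate
V = 0.67 g * 117 cm^3/g = 78.3900 cm^3


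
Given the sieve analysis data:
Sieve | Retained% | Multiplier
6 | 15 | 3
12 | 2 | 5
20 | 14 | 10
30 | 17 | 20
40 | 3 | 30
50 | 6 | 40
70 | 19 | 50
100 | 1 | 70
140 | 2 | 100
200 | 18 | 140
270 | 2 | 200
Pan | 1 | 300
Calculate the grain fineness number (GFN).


Formula: GFN = sum(pct * multiplier) / sum(pct)
sum(pct * multiplier) = 5305
sum(pct) = 100
GFN = 5305 / 100 = 53.05

Final answer: 53.05


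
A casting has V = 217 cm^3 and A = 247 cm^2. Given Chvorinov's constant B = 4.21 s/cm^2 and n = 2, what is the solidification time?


Formula: t_s = B * (V/A)^n  (Chvorinov's rule, n=2)
Modulus M = V/A = 217/247 = 0.878543 cm
M^2 = 0.878543^2 = 0.771838 cm^2
t_s = 4.21 * 0.771838 = 3.2494 s

Final answer: 3.2494 s


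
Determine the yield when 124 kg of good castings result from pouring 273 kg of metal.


Formula: Casting Yield = (W_good / W_total) * 100
Yield = (124 kg / 273 kg) * 100 = 45.4212%

45.4212%


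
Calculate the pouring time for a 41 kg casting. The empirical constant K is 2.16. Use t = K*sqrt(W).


Formula: t = K * sqrt(W)
sqrt(W) = sqrt(41) = 6.40312
t = 2.16 * 6.40312 = 13.8307 s


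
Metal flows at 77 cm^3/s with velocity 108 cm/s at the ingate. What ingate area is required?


Formula: A_ingate = Q / v  (continuity equation)
A = 77 cm^3/s / 108 cm/s = 0.7130 cm^2

0.7130 cm^2


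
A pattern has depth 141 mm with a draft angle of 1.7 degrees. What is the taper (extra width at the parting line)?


Formula: taper = depth * tan(draft_angle)
tan(1.7 deg) = 0.0296793
taper = 141 mm * 0.0296793 = 4.1848 mm

Answer: 4.1848 mm


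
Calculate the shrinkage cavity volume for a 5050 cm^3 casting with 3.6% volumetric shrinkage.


Formula: V_shrink = V_casting * shrinkage_pct / 100
V_shrink = 5050 cm^3 * 3.6 / 100 = 181.8000 cm^3

181.8000 cm^3


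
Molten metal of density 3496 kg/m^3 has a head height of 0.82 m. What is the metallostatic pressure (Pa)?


Formula: P = rho * g * h
rho * g = 3496 * 9.81 = 34295.76 N/m^3
P = 34295.76 * 0.82 = 28122.5232 Pa

28122.5232 Pa


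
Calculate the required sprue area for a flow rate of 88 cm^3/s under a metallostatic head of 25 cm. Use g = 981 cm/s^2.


Formula: v = sqrt(2*g*h), A = Q/v
Velocity: v = sqrt(2 * 981 * 25) = sqrt(49050) = 221.4723 cm/s
Sprue area: A = Q / v = 88 / 221.4723 = 0.3973 cm^2

Final answer: 0.3973 cm^2


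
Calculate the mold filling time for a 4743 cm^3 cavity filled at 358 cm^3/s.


Formula: t_fill = V_mold / Q_flow
t = 4743 cm^3 / 358 cm^3/s = 13.2486 s


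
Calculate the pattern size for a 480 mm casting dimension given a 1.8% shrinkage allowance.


Formula: L_pattern = L_casting * (1 + shrinkage_rate/100)
Shrinkage factor = 1 + 1.8/100 = 1.018
L_pattern = 480 mm * 1.018 = 488.6400 mm

Final answer: 488.6400 mm


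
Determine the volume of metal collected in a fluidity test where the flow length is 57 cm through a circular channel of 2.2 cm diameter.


Formula: V = pi * (d/2)^2 * L  (cylinder volume)
Radius = 2.2/2 = 1.1 cm
V = pi * 1.1^2 * 57 = 216.6756 cm^3


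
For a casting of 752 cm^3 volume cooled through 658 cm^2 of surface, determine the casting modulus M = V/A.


Formula: Casting Modulus M = V / A
M = 752 cm^3 / 658 cm^2 = 1.1429 cm

Answer: 1.1429 cm


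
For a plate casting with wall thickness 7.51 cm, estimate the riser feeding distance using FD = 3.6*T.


Formula: FD = 3.6 * T  (riser feeding-distance rule)
FD = 3.6 * 7.51 cm = 27.0360 cm

Final answer: 27.0360 cm


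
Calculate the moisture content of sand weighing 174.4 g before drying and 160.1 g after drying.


Formula: MC = (W_wet - W_dry) / W_wet * 100
Water mass = 174.4 - 160.1 = 14.3 g
MC = 14.3 / 174.4 * 100 = 8.1995%


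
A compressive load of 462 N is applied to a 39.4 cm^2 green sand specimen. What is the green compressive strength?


Formula: Compressive Strength = Force / Area
Strength = 462 N / 39.4 cm^2 = 11.7259 N/cm^2


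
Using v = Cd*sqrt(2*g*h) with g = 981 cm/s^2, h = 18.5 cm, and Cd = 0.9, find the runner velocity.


Formula: v = Cd * sqrt(2 * g * h)  (Torricelli with discharge coefficient)
2*g*h = 2 * 981 * 18.5 = 36297.0 cm^2/s^2
sqrt(36297.0) = 190.51772 cm/s
v = 0.9 * 190.51772 = 171.4659 cm/s

Final answer: 171.4659 cm/s


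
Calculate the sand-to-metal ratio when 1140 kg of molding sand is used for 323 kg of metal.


Formula: Sand-to-Metal Ratio = W_sand / W_metal
Ratio = 1140 kg / 323 kg = 3.5294

Answer: 3.5294


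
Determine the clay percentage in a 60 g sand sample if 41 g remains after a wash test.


Formula: Clay% = (W_total - W_washed) / W_total * 100
Clay mass = 60 - 41 = 19 g
Clay% = 19 / 60 * 100 = 31.6667%

Answer: 31.6667%


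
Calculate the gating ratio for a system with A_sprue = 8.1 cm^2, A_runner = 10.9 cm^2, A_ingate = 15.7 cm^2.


Sprue:Runner:Ingate = 1 : 10.9/8.1 : 15.7/8.1 = 1:1.35:1.94

1:1.35:1.94


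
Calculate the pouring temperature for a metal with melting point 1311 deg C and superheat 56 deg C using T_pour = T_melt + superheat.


Formula: T_pour = T_melt + Superheat
T_pour = 1311 + 56 = 1367 deg C

1367 deg C


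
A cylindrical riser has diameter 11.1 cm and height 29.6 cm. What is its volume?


Formula: V = pi * (D/2)^2 * H  (cylinder volume)
Radius = D/2 = 11.1/2 = 5.55 cm
V = pi * 5.55^2 * 29.6 = 2864.3597 cm^3

2864.3597 cm^3


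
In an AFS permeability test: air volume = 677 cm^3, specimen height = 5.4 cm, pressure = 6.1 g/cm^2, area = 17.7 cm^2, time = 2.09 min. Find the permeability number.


Formula: Permeability Number P = (V * H) / (p * A * t)
Numerator: V * H = 677 * 5.4 = 3655.8
Denominator: p * A * t = 6.1 * 17.7 * 2.09 = 225.6573
P = 3655.8 / 225.6573 = 16.2007

Final answer: 16.2007


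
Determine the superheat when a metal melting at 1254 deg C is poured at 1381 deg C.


Formula: Superheat = T_pour - T_melt
Superheat = 1381 - 1254 = 127 deg C

127 deg C


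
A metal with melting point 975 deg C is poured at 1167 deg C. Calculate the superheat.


Formula: Superheat = T_pour - T_melt
Superheat = 1167 - 975 = 192 deg C

Final answer: 192 deg C


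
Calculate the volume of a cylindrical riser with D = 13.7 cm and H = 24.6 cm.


Formula: V = pi * (D/2)^2 * H  (cylinder volume)
Radius = D/2 = 13.7/2 = 6.85 cm
V = pi * 6.85^2 * 24.6 = 3626.3200 cm^3

Final answer: 3626.3200 cm^3


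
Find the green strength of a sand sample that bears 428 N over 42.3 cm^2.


Formula: Compressive Strength = Force / Area
Strength = 428 N / 42.3 cm^2 = 10.1182 N/cm^2

Answer: 10.1182 N/cm^2


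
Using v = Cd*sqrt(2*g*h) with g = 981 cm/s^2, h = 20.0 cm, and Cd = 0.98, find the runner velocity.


Formula: v = Cd * sqrt(2 * g * h)  (Torricelli with discharge coefficient)
2*g*h = 2 * 981 * 20.0 = 39240.0 cm^2/s^2
sqrt(39240.0) = 198.09089 cm/s
v = 0.98 * 198.09089 = 194.1291 cm/s

Answer: 194.1291 cm/s


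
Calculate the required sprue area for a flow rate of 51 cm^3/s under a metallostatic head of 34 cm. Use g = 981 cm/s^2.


Formula: v = sqrt(2*g*h), A = Q/v
Velocity: v = sqrt(2 * 981 * 34) = sqrt(66708) = 258.2789 cm/s
Sprue area: A = Q / v = 51 / 258.2789 = 0.1975 cm^2

Final answer: 0.1975 cm^2


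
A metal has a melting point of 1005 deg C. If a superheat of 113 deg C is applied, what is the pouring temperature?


Formula: T_pour = T_melt + Superheat
T_pour = 1005 + 113 = 1118 deg C

Final answer: 1118 deg C


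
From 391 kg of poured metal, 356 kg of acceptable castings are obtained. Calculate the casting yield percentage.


Formula: Casting Yield = (W_good / W_total) * 100
Yield = (356 kg / 391 kg) * 100 = 91.0486%

Answer: 91.0486%


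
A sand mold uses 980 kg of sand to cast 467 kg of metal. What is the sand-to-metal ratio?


Formula: Sand-to-Metal Ratio = W_sand / W_metal
Ratio = 980 kg / 467 kg = 2.0985

2.0985


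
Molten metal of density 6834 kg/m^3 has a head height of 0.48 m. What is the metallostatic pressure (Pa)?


Formula: P = rho * g * h
rho * g = 6834 * 9.81 = 67041.54 N/m^3
P = 67041.54 * 0.48 = 32179.9392 Pa

Final answer: 32179.9392 Pa


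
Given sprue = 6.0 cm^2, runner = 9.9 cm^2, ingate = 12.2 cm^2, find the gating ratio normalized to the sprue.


Sprue:Runner:Ingate = 1 : 9.9/6.0 : 12.2/6.0 = 1:1.65:2.03


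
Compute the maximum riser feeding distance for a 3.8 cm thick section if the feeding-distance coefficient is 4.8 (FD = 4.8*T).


Formula: FD = 4.8 * T  (riser feeding-distance rule)
FD = 4.8 * 3.8 cm = 18.2400 cm


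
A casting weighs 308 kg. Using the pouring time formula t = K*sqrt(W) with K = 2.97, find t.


Formula: t = K * sqrt(W)
sqrt(W) = sqrt(308) = 17.54993
t = 2.97 * 17.54993 = 52.1233 s

Answer: 52.1233 s


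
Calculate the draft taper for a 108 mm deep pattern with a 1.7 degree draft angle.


Formula: taper = depth * tan(draft_angle)
tan(1.7 deg) = 0.0296793
taper = 108 mm * 0.0296793 = 3.2054 mm
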